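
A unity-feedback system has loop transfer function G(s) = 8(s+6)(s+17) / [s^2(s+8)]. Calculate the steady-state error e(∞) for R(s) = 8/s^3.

G(s) has two factors of s in the denominator, so the system is type 2.
K_a = lim_{s→0} s^2·G(s) = 8·6·17 / (8) = 102.
r(t) = 4t^2 gives R(s) = 8/s^3.
e_ss = 8/K_a = 8/102 = 4/51.

4/51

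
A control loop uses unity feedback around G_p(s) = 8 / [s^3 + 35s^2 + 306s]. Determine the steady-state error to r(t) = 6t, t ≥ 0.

229.5

Lowest-order denominator term is 306s, so the open loop has 1 pole at the origin → type 1 system.
K_v = lim_{s→0} s·G_p(s) = 8 / 306 = 4/153.
e_ss = 6/K_v = 6/(4/153) = 229.5.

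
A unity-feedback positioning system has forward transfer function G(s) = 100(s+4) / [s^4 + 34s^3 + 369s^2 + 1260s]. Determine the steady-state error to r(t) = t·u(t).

3.15

Factoring s from the denominator leaves a polynomial with constant term 1260, so the system is type 1.
K_v = lim_{s→0} s·G(s) = 100·4 / 1260 = 20/63.
e_ss = 1/K_v = 1/(20/63) = 3.15.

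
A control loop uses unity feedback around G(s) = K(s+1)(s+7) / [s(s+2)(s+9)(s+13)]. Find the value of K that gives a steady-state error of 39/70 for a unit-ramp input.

60

The open loop has one pole at the origin → type 1 system.
K_v = lim_{s→0} s·G(s) = K·1·7 / (2·9·13) = (7/234)·K.
e_ss = 1/K_v = 39/70 ⇒ K_v = 70/39 ⇒ K = (70/39)/(7/234) = 60.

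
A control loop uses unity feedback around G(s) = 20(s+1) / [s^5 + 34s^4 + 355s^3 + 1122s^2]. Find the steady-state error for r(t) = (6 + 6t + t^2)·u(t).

Factoring s^2 from the denominator leaves a polynomial with constant term 1122, so the system is type 2. Treating each term separately:
  • 6: tracked with zero error.
  • 6t: tracked with zero error.
  • t^2: e_ss = 2/K_a with K_a=10/561 → 112.2.
Total e_ss = 112.2.

112.2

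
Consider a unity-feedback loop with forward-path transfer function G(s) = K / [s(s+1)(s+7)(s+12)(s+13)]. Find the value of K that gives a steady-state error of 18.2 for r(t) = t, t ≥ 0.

60

One free integrator in G(s): this is a type 1 system.
K_v = lim_{s→0} s·G(s) = K / (1·7·12·13) = (1/1092)·K.
e_ss = 1/K_v = 18.2 ⇒ K_v = 5/91 ⇒ K = (5/91)/(1/1092) = 60.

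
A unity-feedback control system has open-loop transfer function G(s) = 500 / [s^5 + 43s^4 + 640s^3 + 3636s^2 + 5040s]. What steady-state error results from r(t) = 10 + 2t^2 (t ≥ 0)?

infinity

Lowest-order denominator term is 5040s, so the open loop has 1 pole at the origin → type 1 system. By superposition:
  • 10: tracked with zero error.
  • 2t^2: a type-1 system cannot track it, e_ss → ∞.
The unbounded component dominates.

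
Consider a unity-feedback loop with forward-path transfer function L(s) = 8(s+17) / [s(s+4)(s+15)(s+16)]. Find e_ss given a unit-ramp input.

120/17

System type = 1 (one pole at s=0).
K_v = lim_{s→0} s·L(s) = 8·17 / (4·15·16) = 17/120.
e_ss = 1/K_v = 1/(17/120) = 120/17.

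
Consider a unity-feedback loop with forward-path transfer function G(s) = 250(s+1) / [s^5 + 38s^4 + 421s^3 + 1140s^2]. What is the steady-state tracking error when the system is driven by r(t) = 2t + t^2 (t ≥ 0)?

Lowest-order denominator term is 1140s^2, so the open loop has 2 poles at the origin → type 2 system. By superposition:
  • 2t: tracked with zero error.
  • t^2: e_ss = 2/K_a with K_a=25/114 → 9.12.
Total e_ss = 9.12.

9.12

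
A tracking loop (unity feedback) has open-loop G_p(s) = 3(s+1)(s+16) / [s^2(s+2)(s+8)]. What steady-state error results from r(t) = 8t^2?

G_p(s) has two factors of s in the denominator, so the system is type 2.
K_a = lim_{s→0} s^2·G_p(s) = 3·1·16 / (2·8) = 3.
r(t) = 8t^2 gives R(s) = 16/s^3.
e_ss = 16/K_a = 16/3.

16/3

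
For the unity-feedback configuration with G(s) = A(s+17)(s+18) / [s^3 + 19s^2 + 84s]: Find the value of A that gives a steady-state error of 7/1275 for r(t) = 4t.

Factoring s from the denominator leaves a polynomial with constant term 84, so the system is type 1.
K_v = lim_{s→0} s·G(s) = A·17·18 / 84 = (51/14)·A.
e_ss = 4/K_v = 7/1275 ⇒ K_v = 5100/7 ⇒ A = (5100/7)/(51/14) = 200.

200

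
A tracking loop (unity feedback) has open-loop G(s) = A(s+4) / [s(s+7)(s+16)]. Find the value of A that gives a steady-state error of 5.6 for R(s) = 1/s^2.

5

G(s) has one factor of s in the denominator, so the system is type 1.
K_v = lim_{s→0} s·G(s) = A·4 / (7·16) = (1/28)·A.
e_ss = 1/K_v = 5.6 ⇒ K_v = 5/28 ⇒ A = (5/28)/(1/28) = 5.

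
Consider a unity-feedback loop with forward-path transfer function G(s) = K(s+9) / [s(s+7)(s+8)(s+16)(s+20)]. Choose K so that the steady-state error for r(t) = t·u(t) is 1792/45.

50

One free integrator in G(s): this is a type 1 system.
K_v = lim_{s→0} s·G(s) = K·9 / (7·8·16·20) = (9/17920)·K.
e_ss = 1/K_v = 1792/45 ⇒ K_v = 45/1792 ⇒ K = (45/1792)/(9/17920) = 50.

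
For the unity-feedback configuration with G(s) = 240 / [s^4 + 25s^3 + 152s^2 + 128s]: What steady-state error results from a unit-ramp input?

The denominator has no term below 128s — 1 pole at s=0, type 1.
K_v = lim_{s→0} s·G(s) = 240 / 128 = 1.875.
e_ss = 1/K_v = 1/1.875 = 8/15.

8/15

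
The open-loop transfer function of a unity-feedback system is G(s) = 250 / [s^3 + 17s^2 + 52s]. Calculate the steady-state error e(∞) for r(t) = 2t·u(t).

The denominator has no term below 52s — 1 pole at s=0, type 1.
K_v = lim_{s→0} s·G(s) = 250 / 52 = 125/26.
e_ss = 2/K_v = 2/(125/26) = 0.416.

0.416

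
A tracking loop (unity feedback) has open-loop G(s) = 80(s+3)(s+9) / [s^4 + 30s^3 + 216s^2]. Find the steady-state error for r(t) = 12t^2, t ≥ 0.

Lowest-order denominator term is 216s^2, so the open loop has 2 poles at the origin → type 2 system.
K_a = lim_{s→0} s^2·G(s) = 80·3·9 / 216 = 10.
r(t) = 12t^2 gives R(s) = 24/s^3.
e_ss = 24/K_a = 24/10 = 2.4.

2.4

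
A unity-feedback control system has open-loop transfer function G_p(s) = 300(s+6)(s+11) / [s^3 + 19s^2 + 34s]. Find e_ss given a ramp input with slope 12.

Factoring s from the denominator leaves a polynomial with constant term 34, so the system is type 1.
K_v = lim_{s→0} s·G_p(s) = 300·6·11 / 34 = 9900/17.
e_ss = 12/K_v = 12/(9900/17) = 17/825.

17/825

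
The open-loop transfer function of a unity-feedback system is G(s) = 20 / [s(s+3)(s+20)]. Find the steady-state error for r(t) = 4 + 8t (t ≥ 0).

G(s) has one factor of s in the denominator, so the system is type 1. Taking each input component in turn:
  • 4: tracked with zero error.
  • 8t: e_ss = 8/K_v with K_v=1/3 → 24.
Total e_ss = 24.

24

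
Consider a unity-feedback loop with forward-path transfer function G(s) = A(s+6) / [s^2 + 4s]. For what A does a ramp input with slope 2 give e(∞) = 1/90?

120

Lowest-order denominator term is 4s, so the open loop has 1 pole at the origin → type 1 system.
K_v = lim_{s→0} s·G(s) = A·6 / 4 = 1.5·A.
e_ss = 2/K_v = 1/90 ⇒ K_v = 180 ⇒ A = 180/1.5 = 120.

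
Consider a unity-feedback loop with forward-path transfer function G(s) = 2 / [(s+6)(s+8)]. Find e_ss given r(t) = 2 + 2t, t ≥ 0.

infinity

No free integrators in G(s): this is a type 0 system. Taking each input component in turn:
  • 2: e_ss = 2/(1+K_p) with K_p=1/24 → 1.92.
  • 2t: a type-0 system cannot track it, e_ss → ∞.
The unbounded component dominates.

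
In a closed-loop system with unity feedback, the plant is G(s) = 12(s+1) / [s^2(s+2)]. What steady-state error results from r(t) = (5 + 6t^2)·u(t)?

G(s) has two factors of s in the denominator, so the system is type 2. Taking each input component in turn:
  • 5: tracked with zero error.
  • 6t^2: e_ss = 12/K_a with K_a=6 → 2.
Total e_ss = 2.

2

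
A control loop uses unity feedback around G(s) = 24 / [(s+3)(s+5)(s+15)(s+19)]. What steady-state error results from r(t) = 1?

1425/1433

No free integrators in G(s): this is a type 0 system.
K_p = lim_{s→0} G(s) = 24 / (3·5·15·19) = 8/1425.
e_ss = 1/(1 + K_p) = 1/(1433/1425) = 1425/1433.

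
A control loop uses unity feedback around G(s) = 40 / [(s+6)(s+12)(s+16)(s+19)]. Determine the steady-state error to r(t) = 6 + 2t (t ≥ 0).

infinity

The open loop has no poles at the origin → type 0 system. Taking each input component in turn:
  • 6: e_ss = 6/(1+K_p) with K_p=5/2736 → 16416/2741.
  • 2t: a type-0 system cannot track it, e_ss → ∞.
The unbounded component dominates.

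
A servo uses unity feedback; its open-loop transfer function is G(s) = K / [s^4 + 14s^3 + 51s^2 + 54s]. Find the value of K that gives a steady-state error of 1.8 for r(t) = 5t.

150

Lowest-order denominator term is 54s, so the open loop has 1 pole at the origin → type 1 system.
K_v = lim_{s→0} s·G(s) = K / 54 = (1/54)·K.
e_ss = 5/K_v = 1.8 ⇒ K_v = 25/9 ⇒ K = (25/9)/(1/54) = 150.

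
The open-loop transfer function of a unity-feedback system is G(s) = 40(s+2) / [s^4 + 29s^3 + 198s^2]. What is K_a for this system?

Factoring s^2 from the denominator leaves a polynomial with constant term 198, so the system is type 2.
K_a = lim_{s→0} s^2·G(s) = 40·2 / 198 = 40/99.

40/99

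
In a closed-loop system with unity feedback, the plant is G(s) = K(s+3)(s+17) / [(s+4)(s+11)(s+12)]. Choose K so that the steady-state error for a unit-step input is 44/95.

12

System type = 0 (no poles at s=0).
K_p = lim_{s→0} G(s) = K·3·17 / (4·11·12) = (17/176)·K.
e_ss = 1/(1 + K_p) = 44/95 ⇒ 1 + (17/176)·K = 95/44 ⇒ K = 12.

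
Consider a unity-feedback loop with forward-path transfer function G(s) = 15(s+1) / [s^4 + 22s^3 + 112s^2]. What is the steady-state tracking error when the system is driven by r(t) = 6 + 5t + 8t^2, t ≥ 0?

1792/15

The denominator has no term below 112s^2 — 2 poles at s=0, type 2. By superposition:
  • 6: tracked with zero error.
  • 5t: tracked with zero error.
  • 8t^2: e_ss = 16/K_a with K_a=15/112 → 1792/15.
Total e_ss = 1792/15.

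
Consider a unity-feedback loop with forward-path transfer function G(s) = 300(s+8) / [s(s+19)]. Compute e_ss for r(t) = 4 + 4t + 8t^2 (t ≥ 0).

G(s) has one factor of s in the denominator, so the system is type 1. By superposition:
  • 4: tracked with zero error.
  • 4t: e_ss = 4/K_v with K_v=2400/19 → 19/600.
  • 8t^2: a type-1 system cannot track it, e_ss → ∞.
The unbounded component dominates.

infinity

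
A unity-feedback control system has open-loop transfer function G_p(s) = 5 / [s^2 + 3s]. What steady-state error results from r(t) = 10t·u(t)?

6

Lowest-order denominator term is 3s, so the open loop has 1 pole at the origin → type 1 system.
K_v = lim_{s→0} s·G_p(s) = 5 / 3 = 5/3.
e_ss = 10/K_v = 10/(5/3) = 6.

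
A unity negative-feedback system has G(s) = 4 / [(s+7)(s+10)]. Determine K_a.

0

System type = 0 (no poles at s=0).
K_a = lim_{s→0} s^2·G(s) = 0 (the extra factor of s kills the finite limit).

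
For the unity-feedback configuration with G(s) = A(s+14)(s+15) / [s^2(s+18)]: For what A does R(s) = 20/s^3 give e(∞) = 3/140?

80

Two free integrators in G(s): this is a type 2 system.
K_a = lim_{s→0} s^2·G(s) = A·14·15 / (18) = (35/3)·A.
e_ss = 20/K_a = 3/140 ⇒ K_a = 2800/3 ⇒ A = (2800/3)/(35/3) = 80.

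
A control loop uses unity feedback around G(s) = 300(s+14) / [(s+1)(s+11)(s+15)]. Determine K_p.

No free integrators in G(s): this is a type 0 system.
K_p = lim_{s→0} G(s) = 300·14 / (1·11·15) = 280/11.

280/11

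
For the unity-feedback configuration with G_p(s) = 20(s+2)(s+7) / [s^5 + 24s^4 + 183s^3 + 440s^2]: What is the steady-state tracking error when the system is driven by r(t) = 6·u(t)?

0

Factoring s^2 from the denominator leaves a polynomial with constant term 440, so the system is type 2.
A type-2 system has K_p = ∞, so it tracks a step input with zero steady-state error.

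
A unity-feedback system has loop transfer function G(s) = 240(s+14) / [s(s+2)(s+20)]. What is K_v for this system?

84

One free integrator in G(s): this is a type 1 system.
K_v = lim_{s→0} s·G(s) = 240·14 / (2·20) = 84.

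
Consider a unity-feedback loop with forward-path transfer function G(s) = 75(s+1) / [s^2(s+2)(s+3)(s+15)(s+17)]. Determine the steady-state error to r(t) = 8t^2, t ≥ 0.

System type = 2 (two poles at s=0).
K_a = lim_{s→0} s^2·G(s) = 75·1 / (2·3·15·17) = 5/102.
r(t) = 8t^2 gives R(s) = 16/s^3.
e_ss = 16/K_a = 16/(5/102) = 326.4.

326.4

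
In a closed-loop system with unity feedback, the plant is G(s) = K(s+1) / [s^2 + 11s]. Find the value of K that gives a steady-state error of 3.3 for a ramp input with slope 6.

Factoring s from the denominator leaves a polynomial with constant term 11, so the system is type 1.
K_v = lim_{s→0} s·G(s) = K·1 / 11 = (1/11)·K.
e_ss = 6/K_v = 3.3 ⇒ K_v = 20/11 ⇒ K = (20/11)/(1/11) = 20.

20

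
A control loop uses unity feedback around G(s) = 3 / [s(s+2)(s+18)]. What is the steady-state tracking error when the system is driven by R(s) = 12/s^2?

The open loop has one pole at the origin → type 1 system.
K_v = lim_{s→0} s·G(s) = 3 / (2·18) = 1/12.
e_ss = 12/K_v = 12/(1/12) = 144.

144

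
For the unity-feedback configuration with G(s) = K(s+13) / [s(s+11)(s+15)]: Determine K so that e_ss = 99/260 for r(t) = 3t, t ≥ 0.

100

One free integrator in G(s): this is a type 1 system.
K_v = lim_{s→0} s·G(s) = K·13 / (11·15) = (13/165)·K.
e_ss = 3/K_v = 99/260 ⇒ K_v = 260/33 ⇒ K = (260/33)/(13/165) = 100.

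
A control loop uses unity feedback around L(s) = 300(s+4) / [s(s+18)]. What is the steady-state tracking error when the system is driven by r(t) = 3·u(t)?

The open loop has one pole at the origin → type 1 system.
A type-1 system has K_p = ∞, so it tracks a step input with zero steady-state error.

0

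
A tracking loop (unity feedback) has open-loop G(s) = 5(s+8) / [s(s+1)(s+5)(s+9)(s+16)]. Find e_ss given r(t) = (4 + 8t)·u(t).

144

System type = 1 (one pole at s=0). By superposition:
  • 4: tracked with zero error.
  • 8t: e_ss = 8/K_v with K_v=1/18 → 144.
Total e_ss = 144.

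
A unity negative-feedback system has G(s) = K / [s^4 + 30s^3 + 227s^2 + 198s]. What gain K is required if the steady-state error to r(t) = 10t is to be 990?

2

Factoring s from the denominator leaves a polynomial with constant term 198, so the system is type 1.
K_v = lim_{s→0} s·G(s) = K / 198 = (1/198)·K.
e_ss = 10/K_v = 990 ⇒ K_v = 1/99 ⇒ K = (1/99)/(1/198) = 2.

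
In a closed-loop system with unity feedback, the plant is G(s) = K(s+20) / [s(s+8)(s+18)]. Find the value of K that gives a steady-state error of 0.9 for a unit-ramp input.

One free integrator in G(s): this is a type 1 system.
K_v = lim_{s→0} s·G(s) = K·20 / (8·18) = (5/36)·K.
e_ss = 1/K_v = 0.9 ⇒ K_v = 10/9 ⇒ K = (10/9)/(5/36) = 8.

8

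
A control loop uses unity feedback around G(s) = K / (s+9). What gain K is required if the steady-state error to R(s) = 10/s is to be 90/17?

The open loop has no poles at the origin → type 0 system.
K_p = lim_{s→0} G(s) = K / (9) = (1/9)·K.
e_ss = 10/(1 + K_p) = 90/17 ⇒ 1 + (1/9)·K = 17/9 ⇒ K = 8.

8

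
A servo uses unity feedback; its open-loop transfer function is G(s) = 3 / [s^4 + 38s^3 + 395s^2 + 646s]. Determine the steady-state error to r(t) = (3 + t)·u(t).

646/3

Lowest-order denominator term is 646s, so the open loop has 1 pole at the origin → type 1 system. By superposition:
  • 3: tracked with zero error.
  • t: e_ss = 1/K_v with K_v=3/646 → 646/3.
Total e_ss = 646/3.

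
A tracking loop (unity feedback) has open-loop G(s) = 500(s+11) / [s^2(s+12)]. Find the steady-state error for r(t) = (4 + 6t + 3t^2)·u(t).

System type = 2 (two poles at s=0). Treating each term separately:
  • 4: tracked with zero error.
  • 6t: tracked with zero error.
  • 3t^2: e_ss = 6/K_a with K_a=1375/3 → 18/1375.
Total e_ss = 18/1375.

18/1375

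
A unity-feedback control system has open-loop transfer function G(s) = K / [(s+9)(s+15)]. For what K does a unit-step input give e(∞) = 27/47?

100

System type = 0 (no poles at s=0).
K_p = lim_{s→0} G(s) = K / (9·15) = (1/135)·K.
e_ss = 1/(1 + K_p) = 27/47 ⇒ 1 + (1/135)·K = 47/27 ⇒ K = 100.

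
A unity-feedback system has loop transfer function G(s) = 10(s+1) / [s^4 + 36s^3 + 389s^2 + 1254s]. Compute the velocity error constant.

5/627

Factoring s from the denominator leaves a polynomial with constant term 1254, so the system is type 1.
K_v = lim_{s→0} s·G(s) = 10·1 / 1254 = 5/627.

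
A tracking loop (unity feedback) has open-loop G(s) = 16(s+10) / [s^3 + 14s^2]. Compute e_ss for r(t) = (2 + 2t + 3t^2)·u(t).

Factoring s^2 from the denominator leaves a polynomial with constant term 14, so the system is type 2. Treating each term separately:
  • 2: tracked with zero error.
  • 2t: tracked with zero error.
  • 3t^2: e_ss = 6/K_a with K_a=80/7 → 0.525.
Total e_ss = 0.525.

0.525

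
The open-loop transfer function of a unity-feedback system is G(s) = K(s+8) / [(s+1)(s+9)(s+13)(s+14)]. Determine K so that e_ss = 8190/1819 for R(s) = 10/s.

The open loop has no poles at the origin → type 0 system.
K_p = lim_{s→0} G(s) = K·8 / (1·9·13·14) = (4/819)·K.
e_ss = 10/(1 + K_p) = 8190/1819 ⇒ 1 + (4/819)·K = 1819/819 ⇒ K = 250.

250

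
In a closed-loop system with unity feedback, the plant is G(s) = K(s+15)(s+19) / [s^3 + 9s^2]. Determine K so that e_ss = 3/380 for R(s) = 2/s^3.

The denominator has no term below 9s^2 — 2 poles at s=0, type 2.
K_a = lim_{s→0} s^2·G(s) = K·15·19 / 9 = (95/3)·K.
e_ss = 2/K_a = 3/380 ⇒ K_a = 760/3 ⇒ K = (760/3)/(95/3) = 8.

8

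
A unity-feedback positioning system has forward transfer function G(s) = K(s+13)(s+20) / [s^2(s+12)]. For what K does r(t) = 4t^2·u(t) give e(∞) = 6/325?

G(s) has two factors of s in the denominator, so the system is type 2.
K_a = lim_{s→0} s^2·G(s) = K·13·20 / (12) = (65/3)·K.
e_ss = 8/K_a = 6/325 ⇒ K_a = 1300/3 ⇒ K = (1300/3)/(65/3) = 20.

20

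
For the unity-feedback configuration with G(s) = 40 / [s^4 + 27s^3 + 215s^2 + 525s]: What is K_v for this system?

8/105

Factoring s from the denominator leaves a polynomial with constant term 525, so the system is type 1.
K_v = lim_{s→0} s·G(s) = 40 / 525 = 8/105.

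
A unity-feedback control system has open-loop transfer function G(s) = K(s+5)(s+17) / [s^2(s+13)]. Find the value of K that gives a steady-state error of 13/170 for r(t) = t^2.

Two free integrators in G(s): this is a type 2 system.
K_a = lim_{s→0} s^2·G(s) = K·5·17 / (13) = (85/13)·K.
e_ss = 2/K_a = 13/170 ⇒ K_a = 340/13 ⇒ K = (340/13)/(85/13) = 4.

4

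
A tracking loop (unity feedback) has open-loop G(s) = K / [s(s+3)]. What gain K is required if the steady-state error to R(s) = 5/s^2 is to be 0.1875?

G(s) has one factor of s in the denominator, so the system is type 1.
K_v = lim_{s→0} s·G(s) = K / (3) = (1/3)·K.
e_ss = 5/K_v = 0.1875 ⇒ K_v = 80/3 ⇒ K = (80/3)/(1/3) = 80.

80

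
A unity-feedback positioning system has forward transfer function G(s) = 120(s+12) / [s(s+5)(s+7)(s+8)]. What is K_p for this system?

infinity

K_p = lim_{s→0} G(s); with 1 pole at the origin the limit diverges, so K_p = ∞.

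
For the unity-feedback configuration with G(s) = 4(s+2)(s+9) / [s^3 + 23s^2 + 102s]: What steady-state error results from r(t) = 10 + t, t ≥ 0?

Factoring s from the denominator leaves a polynomial with constant term 102, so the system is type 1. Taking each input component in turn:
  • 10: tracked with zero error.
  • t: e_ss = 1/K_v with K_v=12/17 → 17/12.
Total e_ss = 17/12.

17/12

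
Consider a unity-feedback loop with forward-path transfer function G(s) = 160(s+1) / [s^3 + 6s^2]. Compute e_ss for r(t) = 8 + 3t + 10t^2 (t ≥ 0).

0.75

Factoring s^2 from the denominator leaves a polynomial with constant term 6, so the system is type 2. By superposition:
  • 8: tracked with zero error.
  • 3t: tracked with zero error.
  • 10t^2: e_ss = 20/K_a with K_a=80/3 → 0.75.
Total e_ss = 0.75.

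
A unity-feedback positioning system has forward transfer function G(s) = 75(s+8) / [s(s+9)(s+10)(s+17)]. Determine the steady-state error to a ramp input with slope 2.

5.1

G(s) has one factor of s in the denominator, so the system is type 1.
K_v = lim_{s→0} s·G(s) = 75·8 / (9·10·17) = 20/51.
e_ss = 2/K_v = 2/(20/51) = 5.1.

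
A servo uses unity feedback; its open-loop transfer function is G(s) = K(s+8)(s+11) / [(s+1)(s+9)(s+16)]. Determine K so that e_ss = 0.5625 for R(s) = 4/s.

10

No free integrators in G(s): this is a type 0 system.
K_p = lim_{s→0} G(s) = K·8·11 / (1·9·16) = (11/18)·K.
e_ss = 4/(1 + K_p) = 0.5625 ⇒ 1 + (11/18)·K = 64/9 ⇒ K = 10.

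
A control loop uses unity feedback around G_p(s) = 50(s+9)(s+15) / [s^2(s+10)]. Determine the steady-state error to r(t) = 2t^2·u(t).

Two free integrators in G_p(s): this is a type 2 system.
K_a = lim_{s→0} s^2·G_p(s) = 50·9·15 / (10) = 675.
r(t) = 2t^2 gives R(s) = 4/s^3.
e_ss = 4/K_a = 4/675.

4/675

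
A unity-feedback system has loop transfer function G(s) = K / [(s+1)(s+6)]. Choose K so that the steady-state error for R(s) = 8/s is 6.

2

System type = 0 (no poles at s=0).
K_p = lim_{s→0} G(s) = K / (1·6) = (1/6)·K.
e_ss = 8/(1 + K_p) = 6 ⇒ 1 + (1/6)·K = 4/3 ⇒ K = 2.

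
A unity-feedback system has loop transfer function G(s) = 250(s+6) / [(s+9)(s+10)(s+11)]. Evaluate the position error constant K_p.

50/33

System type = 0 (no poles at s=0).
K_p = lim_{s→0} G(s) = 250·6 / (9·10·11) = 50/33.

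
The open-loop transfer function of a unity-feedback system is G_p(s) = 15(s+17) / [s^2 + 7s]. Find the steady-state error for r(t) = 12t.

Lowest-order denominator term is 7s, so the open loop has 1 pole at the origin → type 1 system.
K_v = lim_{s→0} s·G_p(s) = 15·17 / 7 = 255/7.
e_ss = 12/K_v = 12/(255/7) = 28/85.

28/85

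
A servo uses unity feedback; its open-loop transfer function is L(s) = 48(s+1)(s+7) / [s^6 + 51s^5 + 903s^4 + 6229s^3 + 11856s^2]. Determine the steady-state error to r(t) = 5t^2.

Lowest-order denominator term is 11856s^2, so the open loop has 2 poles at the origin → type 2 system.
K_a = lim_{s→0} s^2·L(s) = 48·1·7 / 11856 = 7/247.
r(t) = 5t^2 gives R(s) = 10/s^3.
e_ss = 10/K_a = 10/(7/247) = 2470/7.

2470/7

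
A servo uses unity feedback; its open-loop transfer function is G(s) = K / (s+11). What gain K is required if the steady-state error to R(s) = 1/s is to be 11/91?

System type = 0 (no poles at s=0).
K_p = lim_{s→0} G(s) = K / (11) = (1/11)·K.
e_ss = 1/(1 + K_p) = 11/91 ⇒ 1 + (1/11)·K = 91/11 ⇒ K = 80.

80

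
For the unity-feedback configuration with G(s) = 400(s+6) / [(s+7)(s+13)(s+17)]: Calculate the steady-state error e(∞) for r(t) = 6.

The open loop has no poles at the origin → type 0 system.
K_p = lim_{s→0} G(s) = 400·6 / (7·13·17) = 2400/1547.
e_ss = 6/(1 + K_p) = 6/(3947/1547) = 9282/3947.

9282/3947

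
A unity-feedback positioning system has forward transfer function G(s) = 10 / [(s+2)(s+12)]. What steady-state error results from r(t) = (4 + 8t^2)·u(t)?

infinity

The open loop has no poles at the origin → type 0 system. By superposition:
  • 4: e_ss = 4/(1+K_p) with K_p=5/12 → 48/17.
  • 8t^2: a type-0 system cannot track it, e_ss → ∞.
The unbounded component dominates.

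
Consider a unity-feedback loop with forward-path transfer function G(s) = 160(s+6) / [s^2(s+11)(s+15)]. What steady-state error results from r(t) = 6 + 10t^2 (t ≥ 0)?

The open loop has two poles at the origin → type 2 system. Taking each input component in turn:
  • 6: tracked with zero error.
  • 10t^2: e_ss = 20/K_a with K_a=64/11 → 3.4375.
Total e_ss = 3.4375.

3.4375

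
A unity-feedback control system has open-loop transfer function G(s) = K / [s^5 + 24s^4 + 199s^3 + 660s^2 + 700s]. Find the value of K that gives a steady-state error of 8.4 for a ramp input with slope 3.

250

Factoring s from the denominator leaves a polynomial with constant term 700, so the system is type 1.
K_v = lim_{s→0} s·G(s) = K / 700 = (1/700)·K.
e_ss = 3/K_v = 8.4 ⇒ K_v = 5/14 ⇒ K = (5/14)/(1/700) = 250.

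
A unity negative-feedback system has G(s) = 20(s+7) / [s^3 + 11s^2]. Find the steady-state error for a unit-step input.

Factoring s^2 from the denominator leaves a polynomial with constant term 11, so the system is type 2.
K_p = ∞ for a type-2 system; e_ss to a step is zero.

0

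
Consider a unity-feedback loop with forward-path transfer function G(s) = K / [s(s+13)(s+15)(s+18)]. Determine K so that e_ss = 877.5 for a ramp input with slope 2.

G(s) has one factor of s in the denominator, so the system is type 1.
K_v = lim_{s→0} s·G(s) = K / (13·15·18) = (1/3510)·K.
e_ss = 2/K_v = 877.5 ⇒ K_v = 4/1755 ⇒ K = (4/1755)/(1/3510) = 8.

8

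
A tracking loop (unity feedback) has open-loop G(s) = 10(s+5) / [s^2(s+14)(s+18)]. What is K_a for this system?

25/126

G(s) has two factors of s in the denominator, so the system is type 2.
K_a = lim_{s→0} s^2·G(s) = 10·5 / (14·18) = 25/126.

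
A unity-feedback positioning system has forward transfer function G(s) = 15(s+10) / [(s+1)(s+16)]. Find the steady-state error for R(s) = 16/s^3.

infinity

No free integrators in G(s): this is a type 0 system.
K_a = lim_{s→0} s^2·G(s) = 0; the steady-state error to this parabolic input grows without bound.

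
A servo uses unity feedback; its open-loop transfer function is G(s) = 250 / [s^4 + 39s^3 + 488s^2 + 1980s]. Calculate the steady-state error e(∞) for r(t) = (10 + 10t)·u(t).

79.2

The denominator has no term below 1980s — 1 pole at s=0, type 1. Treating each term separately:
  • 10: tracked with zero error.
  • 10t: e_ss = 10/K_v with K_v=25/198 → 79.2.
Total e_ss = 79.2.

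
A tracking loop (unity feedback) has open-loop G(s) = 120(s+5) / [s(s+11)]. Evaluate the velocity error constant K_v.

G(s) has one factor of s in the denominator, so the system is type 1.
K_v = lim_{s→0} s·G(s) = 120·5 / (11) = 600/11.

600/11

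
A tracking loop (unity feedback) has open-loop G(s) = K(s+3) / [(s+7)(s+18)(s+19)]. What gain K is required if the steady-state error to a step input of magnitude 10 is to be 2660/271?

15

The open loop has no poles at the origin → type 0 system.
K_p = lim_{s→0} G(s) = K·3 / (7·18·19) = (1/798)·K.
e_ss = 10/(1 + K_p) = 2660/271 ⇒ 1 + (1/798)·K = 271/266 ⇒ K = 15.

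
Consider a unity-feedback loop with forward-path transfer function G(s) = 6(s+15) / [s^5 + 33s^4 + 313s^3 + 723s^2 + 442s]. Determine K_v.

45/221

Factoring s from the denominator leaves a polynomial with constant term 442, so the system is type 1.
K_v = lim_{s→0} s·G(s) = 6·15 / 442 = 45/221.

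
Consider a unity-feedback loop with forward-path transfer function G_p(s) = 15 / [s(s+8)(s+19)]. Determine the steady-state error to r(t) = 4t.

608/15

System type = 1 (one pole at s=0).
K_v = lim_{s→0} s·G_p(s) = 15 / (8·19) = 15/152.
e_ss = 4/K_v = 4/(15/152) = 608/15.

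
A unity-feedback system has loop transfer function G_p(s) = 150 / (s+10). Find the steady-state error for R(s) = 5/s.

The open loop has no poles at the origin → type 0 system.
K_p = lim_{s→0} G_p(s) = 150 / (10) = 15.
e_ss = 5/(1 + K_p) = 5/16 = 0.3125.

0.3125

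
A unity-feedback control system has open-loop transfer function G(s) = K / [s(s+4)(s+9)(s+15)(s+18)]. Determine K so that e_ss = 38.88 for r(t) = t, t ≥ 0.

250

System type = 1 (one pole at s=0).
K_v = lim_{s→0} s·G(s) = K / (4·9·15·18) = (1/9720)·K.
e_ss = 1/K_v = 38.88 ⇒ K_v = 25/972 ⇒ K = (25/972)/(1/9720) = 250.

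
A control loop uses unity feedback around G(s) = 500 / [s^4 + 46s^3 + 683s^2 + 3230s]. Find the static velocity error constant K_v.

50/323

Lowest-order denominator term is 3230s, so the open loop has 1 pole at the origin → type 1 system.
K_v = lim_{s→0} s·G(s) = 500 / 3230 = 50/323.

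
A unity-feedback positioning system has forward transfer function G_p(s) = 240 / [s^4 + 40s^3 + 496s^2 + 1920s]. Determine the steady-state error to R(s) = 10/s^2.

80

Lowest-order denominator term is 1920s, so the open loop has 1 pole at the origin → type 1 system.
K_v = lim_{s→0} s·G_p(s) = 240 / 1920 = 0.125.
e_ss = 10/K_v = 10/0.125 = 80.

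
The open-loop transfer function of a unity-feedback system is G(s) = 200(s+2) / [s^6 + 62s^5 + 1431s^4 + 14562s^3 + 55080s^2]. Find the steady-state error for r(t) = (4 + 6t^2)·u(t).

1652.4

Lowest-order denominator term is 55080s^2, so the open loop has 2 poles at the origin → type 2 system. Taking each input component in turn:
  • 4: tracked with zero error.
  • 6t^2: e_ss = 12/K_a with K_a=10/1377 → 1652.4.
Total e_ss = 1652.4.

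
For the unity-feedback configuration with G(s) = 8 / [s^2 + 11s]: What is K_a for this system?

0

Factoring s from the denominator leaves a polynomial with constant term 11, so the system is type 1.
K_a = lim_{s→0} s^2·G(s) = 0 (the extra factor of s kills the finite limit).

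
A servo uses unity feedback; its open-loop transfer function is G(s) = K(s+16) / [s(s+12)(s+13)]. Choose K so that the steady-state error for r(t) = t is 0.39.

25

The open loop has one pole at the origin → type 1 system.
K_v = lim_{s→0} s·G(s) = K·16 / (12·13) = (4/39)·K.
e_ss = 1/K_v = 0.39 ⇒ K_v = 100/39 ⇒ K = (100/39)/(4/39) = 25.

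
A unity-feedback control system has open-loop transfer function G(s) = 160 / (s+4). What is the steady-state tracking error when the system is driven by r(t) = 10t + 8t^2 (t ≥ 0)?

System type = 0 (no poles at s=0). By superposition:
  • 10t: a type-0 system cannot track it, e_ss → ∞.
  • 8t^2: a type-0 system cannot track it, e_ss → ∞.
The unbounded component dominates.

infinity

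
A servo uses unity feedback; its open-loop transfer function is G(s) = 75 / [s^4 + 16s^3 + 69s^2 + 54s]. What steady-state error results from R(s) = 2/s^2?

Lowest-order denominator term is 54s, so the open loop has 1 pole at the origin → type 1 system.
K_v = lim_{s→0} s·G(s) = 75 / 54 = 25/18.
e_ss = 2/K_v = 2/(25/18) = 1.44.

1.44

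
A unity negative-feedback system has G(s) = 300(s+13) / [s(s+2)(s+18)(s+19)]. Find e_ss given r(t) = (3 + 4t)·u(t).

228/325

System type = 1 (one pole at s=0). By superposition:
  • 3: tracked with zero error.
  • 4t: e_ss = 4/K_v with K_v=325/57 → 228/325.
Total e_ss = 228/325.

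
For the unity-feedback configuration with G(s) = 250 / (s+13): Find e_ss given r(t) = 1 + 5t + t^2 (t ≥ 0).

No free integrators in G(s): this is a type 0 system. By superposition:
  • 1: e_ss = 1/(1+K_p) with K_p=250/13 → 13/263.
  • 5t: a type-0 system cannot track it, e_ss → ∞.
  • t^2: a type-0 system cannot track it, e_ss → ∞.
The unbounded component dominates.

infinity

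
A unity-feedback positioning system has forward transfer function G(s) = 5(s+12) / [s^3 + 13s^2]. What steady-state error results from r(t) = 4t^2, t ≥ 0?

26/15

The denominator has no term below 13s^2 — 2 poles at s=0, type 2.
K_a = lim_{s→0} s^2·G(s) = 5·12 / 13 = 60/13.
r(t) = 4t^2 gives R(s) = 8/s^3.
e_ss = 8/K_a = 8/(60/13) = 26/15.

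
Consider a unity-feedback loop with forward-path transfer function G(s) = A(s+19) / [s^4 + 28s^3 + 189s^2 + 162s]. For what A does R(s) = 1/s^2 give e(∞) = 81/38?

4

Factoring s from the denominator leaves a polynomial with constant term 162, so the system is type 1.
K_v = lim_{s→0} s·G(s) = A·19 / 162 = (19/162)·A.
e_ss = 1/K_v = 81/38 ⇒ K_v = 38/81 ⇒ A = (38/81)/(19/162) = 4.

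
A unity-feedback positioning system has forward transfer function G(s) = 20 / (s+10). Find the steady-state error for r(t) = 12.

The open loop has no poles at the origin → type 0 system.
K_p = lim_{s→0} G(s) = 20 / (10) = 2.
e_ss = 12/(1 + K_p) = 12/3 = 4.

4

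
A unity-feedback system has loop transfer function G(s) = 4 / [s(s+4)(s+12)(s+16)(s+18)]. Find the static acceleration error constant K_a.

G(s) has one factor of s in the denominator, so the system is type 1.
K_a = lim_{s→0} s^2·G(s) = 0 (the extra factor of s kills the finite limit).

0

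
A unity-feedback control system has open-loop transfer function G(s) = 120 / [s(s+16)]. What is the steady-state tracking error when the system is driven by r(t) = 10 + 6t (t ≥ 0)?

0.8

The open loop has one pole at the origin → type 1 system. By superposition:
  • 10: tracked with zero error.
  • 6t: e_ss = 6/K_v with K_v=7.5 → 0.8.
Total e_ss = 0.8.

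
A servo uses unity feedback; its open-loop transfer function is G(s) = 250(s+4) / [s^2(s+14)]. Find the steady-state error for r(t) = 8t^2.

System type = 2 (two poles at s=0).
K_a = lim_{s→0} s^2·G(s) = 250·4 / (14) = 500/7.
r(t) = 8t^2 gives R(s) = 16/s^3.
e_ss = 16/K_a = 16/(500/7) = 0.224.

0.224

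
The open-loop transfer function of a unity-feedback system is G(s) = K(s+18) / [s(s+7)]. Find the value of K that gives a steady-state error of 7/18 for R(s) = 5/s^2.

5

G(s) has one factor of s in the denominator, so the system is type 1.
K_v = lim_{s→0} s·G(s) = K·18 / (7) = (18/7)·K.
e_ss = 5/K_v = 7/18 ⇒ K_v = 90/7 ⇒ K = (90/7)/(18/7) = 5.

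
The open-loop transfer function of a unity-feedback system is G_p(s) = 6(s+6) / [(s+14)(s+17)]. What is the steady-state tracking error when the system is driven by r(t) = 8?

The open loop has no poles at the origin → type 0 system.
K_p = lim_{s→0} G_p(s) = 6·6 / (14·17) = 18/119.
e_ss = 8/(1 + K_p) = 8/(137/119) = 952/137.

952/137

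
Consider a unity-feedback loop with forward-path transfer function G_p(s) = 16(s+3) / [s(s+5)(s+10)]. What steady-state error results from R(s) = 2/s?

0

G_p(s) has one factor of s in the denominator, so the system is type 1.
K_p = ∞ for a type-1 system; e_ss to a step is zero.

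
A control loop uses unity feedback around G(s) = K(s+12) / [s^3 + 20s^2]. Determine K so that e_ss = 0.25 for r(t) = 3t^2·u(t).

Lowest-order denominator term is 20s^2, so the open loop has 2 poles at the origin → type 2 system.
K_a = lim_{s→0} s^2·G(s) = K·12 / 20 = 0.6·K.
e_ss = 6/K_a = 0.25 ⇒ K_a = 24 ⇒ K = 24/0.6 = 40.

40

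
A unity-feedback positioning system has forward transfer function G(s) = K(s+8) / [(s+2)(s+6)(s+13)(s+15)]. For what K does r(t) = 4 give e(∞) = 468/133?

G(s) has no factors of s in the denominator, so the system is type 0.
K_p = lim_{s→0} G(s) = K·8 / (2·6·13·15) = (2/585)·K.
e_ss = 4/(1 + K_p) = 468/133 ⇒ 1 + (2/585)·K = 133/117 ⇒ K = 40.

40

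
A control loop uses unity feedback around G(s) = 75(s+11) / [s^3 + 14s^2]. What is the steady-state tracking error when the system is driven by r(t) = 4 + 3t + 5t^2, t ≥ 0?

28/165

The denominator has no term below 14s^2 — 2 poles at s=0, type 2. Treating each term separately:
  • 4: tracked with zero error.
  • 3t: tracked with zero error.
  • 5t^2: e_ss = 10/K_a with K_a=825/14 → 28/165.
Total e_ss = 28/165.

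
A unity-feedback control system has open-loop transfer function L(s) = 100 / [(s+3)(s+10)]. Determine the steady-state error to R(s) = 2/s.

6/13

System type = 0 (no poles at s=0).
K_p = lim_{s→0} L(s) = 100 / (3·10) = 10/3.
e_ss = 2/(1 + K_p) = 2/(13/3) = 6/13.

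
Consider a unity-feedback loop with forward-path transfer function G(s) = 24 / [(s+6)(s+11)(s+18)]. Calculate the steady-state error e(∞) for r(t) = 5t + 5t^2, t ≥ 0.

infinity

System type = 0 (no poles at s=0). Taking each input component in turn:
  • 5t: a type-0 system cannot track it, e_ss → ∞.
  • 5t^2: a type-0 system cannot track it, e_ss → ∞.
The unbounded component dominates.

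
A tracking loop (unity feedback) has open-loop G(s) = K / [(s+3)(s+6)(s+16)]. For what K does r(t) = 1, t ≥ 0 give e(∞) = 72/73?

4

The open loop has no poles at the origin → type 0 system.
K_p = lim_{s→0} G(s) = K / (3·6·16) = (1/288)·K.
e_ss = 1/(1 + K_p) = 72/73 ⇒ 1 + (1/288)·K = 73/72 ⇒ K = 4.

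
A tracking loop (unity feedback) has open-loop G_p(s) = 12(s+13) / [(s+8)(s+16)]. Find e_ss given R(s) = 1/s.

32/71

G_p(s) has no factors of s in the denominator, so the system is type 0.
K_p = lim_{s→0} G_p(s) = 12·13 / (8·16) = 39/32.
e_ss = 1/(1 + K_p) = 1/(71/32) = 32/71.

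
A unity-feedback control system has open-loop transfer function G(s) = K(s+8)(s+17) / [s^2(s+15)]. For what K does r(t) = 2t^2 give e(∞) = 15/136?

4

Two free integrators in G(s): this is a type 2 system.
K_a = lim_{s→0} s^2·G(s) = K·8·17 / (15) = (136/15)·K.
e_ss = 4/K_a = 15/136 ⇒ K_a = 544/15 ⇒ K = (544/15)/(136/15) = 4.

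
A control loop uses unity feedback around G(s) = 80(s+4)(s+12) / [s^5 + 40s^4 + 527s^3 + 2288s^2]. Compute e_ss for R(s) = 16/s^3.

Factoring s^2 from the denominator leaves a polynomial with constant term 2288, so the system is type 2.
K_a = lim_{s→0} s^2·G(s) = 80·4·12 / 2288 = 240/143.
r(t) = 8t^2 gives R(s) = 16/s^3.
e_ss = 16/K_a = 16/(240/143) = 143/15.

143/15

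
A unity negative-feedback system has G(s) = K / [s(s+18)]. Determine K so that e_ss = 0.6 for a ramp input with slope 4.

System type = 1 (one pole at s=0).
K_v = lim_{s→0} s·G(s) = K / (18) = (1/18)·K.
e_ss = 4/K_v = 0.6 ⇒ K_v = 20/3 ⇒ K = (20/3)/(1/18) = 120.

120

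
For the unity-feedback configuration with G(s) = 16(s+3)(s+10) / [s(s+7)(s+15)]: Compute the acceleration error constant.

0

G(s) has one factor of s in the denominator, so the system is type 1.
K_a = lim_{s→0} s^2·G(s) = 0 (the extra factor of s kills the finite limit).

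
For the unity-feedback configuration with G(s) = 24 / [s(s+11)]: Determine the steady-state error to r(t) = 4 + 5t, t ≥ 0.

55/24

G(s) has one factor of s in the denominator, so the system is type 1. Taking each input component in turn:
  • 4: tracked with zero error.
  • 5t: e_ss = 5/K_v with K_v=24/11 → 55/24.
Total e_ss = 55/24.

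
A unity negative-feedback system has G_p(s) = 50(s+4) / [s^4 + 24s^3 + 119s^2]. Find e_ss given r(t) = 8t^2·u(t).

9.52

Lowest-order denominator term is 119s^2, so the open loop has 2 poles at the origin → type 2 system.
K_a = lim_{s→0} s^2·G_p(s) = 50·4 / 119 = 200/119.
r(t) = 8t^2 gives R(s) = 16/s^3.
e_ss = 16/K_a = 16/(200/119) = 9.52.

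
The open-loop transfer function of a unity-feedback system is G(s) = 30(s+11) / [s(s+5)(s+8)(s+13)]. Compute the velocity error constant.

The open loop has one pole at the origin → type 1 system.
K_v = lim_{s→0} s·G(s) = 30·11 / (5·8·13) = 33/52.

33/52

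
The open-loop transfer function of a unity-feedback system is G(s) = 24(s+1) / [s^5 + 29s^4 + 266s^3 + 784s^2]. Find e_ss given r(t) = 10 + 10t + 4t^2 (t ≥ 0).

784/3

The denominator has no term below 784s^2 — 2 poles at s=0, type 2. Taking each input component in turn:
  • 10: tracked with zero error.
  • 10t: tracked with zero error.
  • 4t^2: e_ss = 8/K_a with K_a=3/98 → 784/3.
Total e_ss = 784/3.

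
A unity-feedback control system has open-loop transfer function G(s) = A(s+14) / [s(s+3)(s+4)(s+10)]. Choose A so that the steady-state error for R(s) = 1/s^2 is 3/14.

G(s) has one factor of s in the denominator, so the system is type 1.
K_v = lim_{s→0} s·G(s) = A·14 / (3·4·10) = (7/60)·A.
e_ss = 1/K_v = 3/14 ⇒ K_v = 14/3 ⇒ A = (14/3)/(7/60) = 40.

40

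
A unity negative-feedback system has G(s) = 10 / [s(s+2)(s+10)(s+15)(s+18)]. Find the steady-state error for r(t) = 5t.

System type = 1 (one pole at s=0).
K_v = lim_{s→0} s·G(s) = 10 / (2·10·15·18) = 1/540.
e_ss = 5/K_v = 5/(1/540) = 2700.

2700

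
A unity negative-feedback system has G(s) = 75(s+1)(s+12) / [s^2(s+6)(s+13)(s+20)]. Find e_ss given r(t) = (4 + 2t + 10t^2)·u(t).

System type = 2 (two poles at s=0). Taking each input component in turn:
  • 4: tracked with zero error.
  • 2t: tracked with zero error.
  • 10t^2: e_ss = 20/K_a with K_a=15/26 → 104/3.
Total e_ss = 104/3.

104/3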